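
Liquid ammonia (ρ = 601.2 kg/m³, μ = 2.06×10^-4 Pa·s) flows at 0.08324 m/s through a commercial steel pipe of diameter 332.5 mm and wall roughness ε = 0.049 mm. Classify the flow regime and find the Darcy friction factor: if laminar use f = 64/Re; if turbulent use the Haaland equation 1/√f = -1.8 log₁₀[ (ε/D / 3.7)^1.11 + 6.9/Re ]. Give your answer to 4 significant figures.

f ≈ 0.01923

Re = ρVD/μ = 601.2·0.08324·0.3325/0.000206 = 8.077e+04.
Re > 4000 → turbulent. ε/D = 4.9e-05/0.3325 = 0.000147; Haaland: 1/√f = -1.8 log₁₀[1.31e-05 + 8.54e-05] = 7.212, so f = 0.01923.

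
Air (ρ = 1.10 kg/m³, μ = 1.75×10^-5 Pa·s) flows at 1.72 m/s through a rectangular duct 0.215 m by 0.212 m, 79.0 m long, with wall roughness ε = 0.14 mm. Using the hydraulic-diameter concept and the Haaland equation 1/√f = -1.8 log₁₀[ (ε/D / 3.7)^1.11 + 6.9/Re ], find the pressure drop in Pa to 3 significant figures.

ΔP ≈ 15.8 Pa

Hydraulic diameter D_h = 4A/P = 4·(0.215·0.212)/(2·(0.215+0.212)) = 0.1823/0.854 = 0.2135 m.
Re = ρVD_h/μ = 1.1·1.72·0.2135/1.75e-05 = 2.308e+04.
ε/D_h = 0.00014/0.2135 = 0.000656; Haaland gives 1/√f = -1.8 log₁₀[6.85e-05+0.000299] = 6.183, so f = 0.02616.
ΔP = f(L/D_h)(ρV²/2) = 0.02616·79/0.2135·1.627 = 15.75 Pa.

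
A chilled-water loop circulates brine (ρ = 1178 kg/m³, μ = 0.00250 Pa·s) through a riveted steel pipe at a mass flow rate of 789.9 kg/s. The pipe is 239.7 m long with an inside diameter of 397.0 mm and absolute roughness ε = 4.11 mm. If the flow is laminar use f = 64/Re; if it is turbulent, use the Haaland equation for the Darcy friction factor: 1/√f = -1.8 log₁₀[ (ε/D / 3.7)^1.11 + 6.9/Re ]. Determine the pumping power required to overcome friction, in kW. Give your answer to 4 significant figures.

A = πD²/4 = π(0.397)²/4 = 0.1238 m²; mean velocity V = ṁ/(ρA) = 789.9/(1178 · 0.1238) = 5.417 m/s.
Reynolds number Re = ρVD/μ = 1178 · 5.417 · 0.397 / 0.0025 = 1.013e+06.
Re > 4000 → turbulent. Relative roughness ε/D = 0.00411/0.397 = 0.0104. Haaland: 1/√f = -1.8 log₁₀[(0.0104/3.7)^1.11 + 6.9/1.013e+06] = -1.8 log₁₀[0.00147 + 6.81e-06] = 5.098, so f = 0.03848.
Darcy-Weisbach: ΔP = f(L/D)(ρV²/2) = 0.03848·(239.7/0.397)·(1178·5.417²/2) = 0.03848·603.8·1.728e+04 = 4.016e+05 Pa.
Q = ṁ/ρ = 789.9/1178 = 0.6705 m³/s.
Pumping power P = QΔP = 0.6705·4.016e+05 = 269280 W = 269.3 kW.

P ≈ 269.3 kW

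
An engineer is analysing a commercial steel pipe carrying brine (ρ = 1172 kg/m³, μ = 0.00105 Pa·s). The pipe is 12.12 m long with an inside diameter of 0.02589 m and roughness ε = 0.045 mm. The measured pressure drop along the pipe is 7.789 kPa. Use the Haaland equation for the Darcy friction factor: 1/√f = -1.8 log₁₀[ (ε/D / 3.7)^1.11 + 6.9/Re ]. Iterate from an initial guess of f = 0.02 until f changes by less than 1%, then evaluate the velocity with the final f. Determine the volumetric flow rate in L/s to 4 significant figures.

Q ≈ 0.5365 L/s

Rearranging Darcy-Weisbach: V = √(2·ΔP·D/(f·L·ρ)). With ε/D = 4.5e-05/0.02589 = 0.00174, iterate starting from f = 0.02:
  f = 0.02 → V = √(2·7789·0.02589/(0.02·12.12·1172)) = 1.191 m/s; Re = ρVD/μ = 3.443e+04; f → 0.02678
  f = 0.02678 → V = 1.03 m/s; Re = 2.976e+04; f → 0.0273
  f = 0.0273 → V = 1.02 m/s; Re = 2.947e+04; f → 0.02734
Converged (Δf/f < 1%). With the final f = 0.02734: V = √(2·7789·0.02589/(0.02734·12.12·1172)) = 1.019 m/s.
Q = V·A = 1.019·(π/4·0.02589²) = 0.0005365 m³/s = 0.5365 L/s.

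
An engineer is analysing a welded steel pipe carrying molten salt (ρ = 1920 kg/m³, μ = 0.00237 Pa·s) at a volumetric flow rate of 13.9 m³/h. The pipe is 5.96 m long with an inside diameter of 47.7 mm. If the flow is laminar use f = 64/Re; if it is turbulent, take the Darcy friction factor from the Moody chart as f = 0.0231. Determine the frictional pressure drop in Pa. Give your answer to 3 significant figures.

ΔP ≈ 12900 Pa

Q = 13.9 m³/h = 13.9/3600 = 0.003861 m³/s.
Cross-sectional area A = πD²/4 = π(0.0477)²/4 = 0.001787 m²; mean velocity V = Q/A = 0.003861/0.001787 = 2.161 m/s.
Reynolds number Re = ρVD/μ = 1920 · 2.161 · 0.0477 / 0.00237 = 8.349e+04.
Re > 4000 → turbulent; use the Moody-chart value f = 0.0231.
Darcy-Weisbach: ΔP = f(L/D)(ρV²/2) = 0.0231·(5.96/0.0477)·(1920·2.161²/2) = 0.0231·124.9·4482 = 1.294e+04 Pa.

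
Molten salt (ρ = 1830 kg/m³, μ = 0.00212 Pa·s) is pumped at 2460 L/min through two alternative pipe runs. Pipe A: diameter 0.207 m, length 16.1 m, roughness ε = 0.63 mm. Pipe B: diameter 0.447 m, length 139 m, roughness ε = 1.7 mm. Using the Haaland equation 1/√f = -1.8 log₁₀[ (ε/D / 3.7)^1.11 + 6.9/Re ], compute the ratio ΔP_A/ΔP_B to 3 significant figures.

Pipe A: V = Q/A = 0.041/0.03365 = 1.218 m/s; Re = 2.177e+05; ε/D = 0.00304; Haaland → f = 0.02687; ΔP_A = f(L/D)(ρV²/2) = 2838 Pa.
Pipe B: V = Q/A = 0.041/0.1569 = 0.2613 m/s; Re = 1.008e+05; ε/D = 0.0038; Haaland → f = 0.02906; ΔP_B = f(L/D)(ρV²/2) = 564.3 Pa.
ΔP_A/ΔP_B = 2838/564.3 = 5.03.

ΔP_A/ΔP_B ≈ 5.03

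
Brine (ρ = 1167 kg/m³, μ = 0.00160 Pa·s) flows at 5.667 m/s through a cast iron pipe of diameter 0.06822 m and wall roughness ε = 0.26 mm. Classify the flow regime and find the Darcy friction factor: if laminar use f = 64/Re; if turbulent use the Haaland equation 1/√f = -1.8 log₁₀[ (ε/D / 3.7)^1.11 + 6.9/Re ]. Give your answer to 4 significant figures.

f ≈ 0.02844

Re = ρVD/μ = 1167·5.667·0.06822/0.0016 = 2.82e+05.
Re > 4000 → turbulent. ε/D = 0.00026/0.06822 = 0.00381; Haaland: 1/√f = -1.8 log₁₀[0.000483 + 2.45e-05] = 5.93, so f = 0.02844.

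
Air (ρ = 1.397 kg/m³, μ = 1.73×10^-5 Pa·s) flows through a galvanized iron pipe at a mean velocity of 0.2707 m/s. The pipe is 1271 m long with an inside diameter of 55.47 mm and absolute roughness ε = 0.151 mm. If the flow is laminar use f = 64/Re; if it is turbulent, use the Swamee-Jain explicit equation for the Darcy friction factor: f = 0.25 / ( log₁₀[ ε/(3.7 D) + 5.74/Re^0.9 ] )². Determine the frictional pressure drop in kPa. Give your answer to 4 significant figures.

ΔP ≈ 0.06190 kPa

Reynolds number Re = ρVD/μ = 1.397 · 0.2707 · 0.05547 / 1.73e-05 = 1213.
Re < 2300 → laminar flow, so f = 64/Re = 64/1213 = 0.05278 (the turbulent correlation is not needed).
Darcy-Weisbach: ΔP = f(L/D)(ρV²/2) = 0.05278·(1271/0.05547)·(1.397·0.2707²/2) = 0.05278·2.291e+04·0.05119 = 61.9 Pa.
ΔP = 61.9 Pa = 0.06190 kPa.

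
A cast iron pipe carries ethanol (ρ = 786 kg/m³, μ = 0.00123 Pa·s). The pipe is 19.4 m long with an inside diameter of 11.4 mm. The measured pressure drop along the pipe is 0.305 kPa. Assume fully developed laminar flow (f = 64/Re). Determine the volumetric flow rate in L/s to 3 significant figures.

For laminar flow, f = 64/Re with Re = ρVD/μ, so Darcy-Weisbach reduces to ΔP = 32μLV/D². Solving for V: V = ΔP·D²/(32μL) = 305·(0.0114)²/(32·0.00123·19.4) = 0.05191 m/s.
Check: Re = ρVD/μ = 786·0.05191·0.0114/0.00123 = 378.2 < 2300, so the laminar assumption holds.
Q = V·A = 0.05191·(π/4·0.0114²) = 5.298e-06 m³/s = 0.00530 L/s.

Q ≈ 0.00530 L/s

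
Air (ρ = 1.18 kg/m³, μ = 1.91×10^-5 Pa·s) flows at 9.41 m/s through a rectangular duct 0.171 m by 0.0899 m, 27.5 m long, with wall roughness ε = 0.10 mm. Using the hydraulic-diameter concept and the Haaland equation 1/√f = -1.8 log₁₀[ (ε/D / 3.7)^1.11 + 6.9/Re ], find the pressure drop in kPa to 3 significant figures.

ΔP ≈ 0.272 kPa

Hydraulic diameter D_h = 4A/P = 4·(0.171·0.0899)/(2·(0.171+0.0899)) = 0.06149/0.5218 = 0.1178 m.
Re = ρVD_h/μ = 1.18·9.41·0.1178/1.91e-05 = 6.851e+04.
ε/D_h = 0.0001/0.1178 = 0.000849; Haaland gives 1/√f = -1.8 log₁₀[9.12e-05+0.000101] = 6.69, so f = 0.02234.
ΔP = f(L/D_h)(ρV²/2) = 0.02234·27.5/0.1178·52.24 = 272.4 Pa.
ΔP = 0.272 kPa.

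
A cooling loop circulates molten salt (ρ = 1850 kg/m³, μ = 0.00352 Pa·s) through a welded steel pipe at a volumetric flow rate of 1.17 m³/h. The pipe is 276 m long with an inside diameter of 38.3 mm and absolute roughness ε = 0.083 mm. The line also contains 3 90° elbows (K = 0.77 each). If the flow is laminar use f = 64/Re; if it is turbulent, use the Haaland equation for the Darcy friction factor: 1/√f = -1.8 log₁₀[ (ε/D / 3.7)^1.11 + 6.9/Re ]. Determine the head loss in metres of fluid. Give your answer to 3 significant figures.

Q = 1.17 m³/h = 1.17/3600 = 0.000325 m³/s.
Cross-sectional area A = πD²/4 = π(0.0383)²/4 = 0.001152 m²; mean velocity V = Q/A = 0.000325/0.001152 = 0.2821 m/s.
Reynolds number Re = ρVD/μ = 1850 · 0.2821 · 0.0383 / 0.00352 = 5678.
Re > 4000 → turbulent. Relative roughness ε/D = 8.3e-05/0.0383 = 0.00217. Haaland: 1/√f = -1.8 log₁₀[(0.00217/3.7)^1.11 + 6.9/5678] = -1.8 log₁₀[0.000258 + 0.00122] = 5.097, so f = 0.03849.
Total minor-loss coefficient ΣK = 3·0.77 = 2.31.
ΔP = [f·L/D + ΣK]·(ρV²/2) = [0.03849·276/0.0383 + 2.31]·(1850·0.2821²/2) = [277.4 + 2.31]·73.61 = 2.059e+04 Pa.
Head loss h_f = ΔP/(ρg) = 2.059e+04/(1850·9.81) = 1.13 m.

h_f ≈ 1.13 m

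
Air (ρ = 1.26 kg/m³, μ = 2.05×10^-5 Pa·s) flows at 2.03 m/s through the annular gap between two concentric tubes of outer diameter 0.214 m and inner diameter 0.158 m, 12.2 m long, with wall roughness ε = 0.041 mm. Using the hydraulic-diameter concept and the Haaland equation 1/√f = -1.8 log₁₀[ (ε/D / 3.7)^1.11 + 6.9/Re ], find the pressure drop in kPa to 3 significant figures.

ΔP ≈ 0.0198 kPa

Hydraulic diameter D_h = 4A/P = D_o - D_i = 0.214 - 0.158 = 0.056 m.
Re = ρVD_h/μ = 1.26·2.03·0.056/2.05e-05 = 6987.
ε/D_h = 4.1e-05/0.056 = 0.000732; Haaland gives 1/√f = -1.8 log₁₀[7.74e-05+0.000988] = 5.351, so f = 0.03493.
ΔP = f(L/D_h)(ρV²/2) = 0.03493·12.2/0.056·2.596 = 19.75 Pa.
ΔP = 0.0198 kPa.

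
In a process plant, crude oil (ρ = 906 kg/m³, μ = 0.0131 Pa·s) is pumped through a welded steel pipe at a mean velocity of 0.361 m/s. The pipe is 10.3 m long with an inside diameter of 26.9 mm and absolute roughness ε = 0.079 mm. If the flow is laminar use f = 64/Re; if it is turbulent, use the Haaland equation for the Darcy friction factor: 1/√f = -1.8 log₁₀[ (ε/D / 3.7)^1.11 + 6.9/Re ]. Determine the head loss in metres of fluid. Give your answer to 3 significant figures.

h_f ≈ 0.242 m

Reynolds number Re = ρVD/μ = 906 · 0.361 · 0.0269 / 0.0131 = 671.6.
Re < 2300 → laminar flow, so f = 64/Re = 64/671.6 = 0.09529 (the turbulent correlation is not needed).
Darcy-Weisbach: ΔP = f(L/D)(ρV²/2) = 0.09529·(10.3/0.0269)·(906·0.361²/2) = 0.09529·382.9·59.04 = 2154 Pa.
Head loss h_f = ΔP/(ρg) = 2154/(906·9.81) = 0.242 m.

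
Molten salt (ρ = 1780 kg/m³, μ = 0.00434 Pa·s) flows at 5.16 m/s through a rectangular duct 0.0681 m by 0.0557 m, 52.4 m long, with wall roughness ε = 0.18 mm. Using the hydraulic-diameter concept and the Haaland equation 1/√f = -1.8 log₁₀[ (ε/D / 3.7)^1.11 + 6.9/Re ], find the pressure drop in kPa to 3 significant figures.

ΔP ≈ 547 kPa

Hydraulic diameter D_h = 4A/P = 4·(0.0681·0.0557)/(2·(0.0681+0.0557)) = 0.01517/0.2476 = 0.06128 m.
Re = ρVD_h/μ = 1780·5.16·0.06128/0.00434 = 1.297e+05.
ε/D_h = 0.00018/0.06128 = 0.00294; Haaland gives 1/√f = -1.8 log₁₀[0.000362+5.32e-05] = 6.087, so f = 0.02699.
ΔP = f(L/D_h)(ρV²/2) = 0.02699·52.4/0.06128·2.37e+04 = 5.469e+05 Pa.
ΔP = 547 kPa.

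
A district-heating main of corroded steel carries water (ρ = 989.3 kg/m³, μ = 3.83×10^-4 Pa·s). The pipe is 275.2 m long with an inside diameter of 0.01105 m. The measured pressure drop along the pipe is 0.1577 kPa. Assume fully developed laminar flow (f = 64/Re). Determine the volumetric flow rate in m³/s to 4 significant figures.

For laminar flow, f = 64/Re with Re = ρVD/μ, so Darcy-Weisbach reduces to ΔP = 32μLV/D². Solving for V: V = ΔP·D²/(32μL) = 157.7·(0.01105)²/(32·0.000383·275.2) = 0.005709 m/s.
Check: Re = ρVD/μ = 989.3·0.005709·0.01105/0.000383 = 162.9 < 2300, so the laminar assumption holds.
Q = V·A = 0.005709·(π/4·0.01105²) = 5.475e-07 m³/s = 5.475×10^-7 m³/s.

Q ≈ 5.475×10^-7 m³/s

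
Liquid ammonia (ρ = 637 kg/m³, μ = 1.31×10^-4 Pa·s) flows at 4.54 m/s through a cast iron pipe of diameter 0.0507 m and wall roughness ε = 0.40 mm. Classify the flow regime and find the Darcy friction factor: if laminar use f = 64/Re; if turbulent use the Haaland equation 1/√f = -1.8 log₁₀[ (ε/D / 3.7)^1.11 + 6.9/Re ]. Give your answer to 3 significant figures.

f ≈ 0.0352

Re = ρVD/μ = 637·4.54·0.0507/0.000131 = 1.119e+06.
Re > 4000 → turbulent. ε/D = 0.0004/0.0507 = 0.00789; Haaland: 1/√f = -1.8 log₁₀[0.00108 + 6.16e-06] = 5.333, so f = 0.03517.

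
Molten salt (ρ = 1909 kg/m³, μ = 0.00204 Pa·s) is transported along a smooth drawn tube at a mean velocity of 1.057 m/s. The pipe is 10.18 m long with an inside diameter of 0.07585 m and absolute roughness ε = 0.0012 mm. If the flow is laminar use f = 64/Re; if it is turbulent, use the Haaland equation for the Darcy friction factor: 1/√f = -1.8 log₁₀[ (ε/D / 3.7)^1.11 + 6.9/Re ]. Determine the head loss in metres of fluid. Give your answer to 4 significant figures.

Reynolds number Re = ρVD/μ = 1909 · 1.057 · 0.07585 / 0.00204 = 7.503e+04.
Re > 4000 → turbulent. Relative roughness ε/D = 1.2e-06/0.07585 = 1.58e-05. Haaland: 1/√f = -1.8 log₁₀[(1.58e-05/3.7)^1.11 + 6.9/7.503e+04] = -1.8 log₁₀[1.1e-06 + 9.2e-05] = 7.256, so f = 0.01899.
Darcy-Weisbach: ΔP = f(L/D)(ρV²/2) = 0.01899·(10.18/0.07585)·(1909·1.057²/2) = 0.01899·134.2·1066 = 2718 Pa.
Head loss h_f = ΔP/(ρg) = 2718/(1909·9.81) = 0.1452 m.

h_f ≈ 0.1452 m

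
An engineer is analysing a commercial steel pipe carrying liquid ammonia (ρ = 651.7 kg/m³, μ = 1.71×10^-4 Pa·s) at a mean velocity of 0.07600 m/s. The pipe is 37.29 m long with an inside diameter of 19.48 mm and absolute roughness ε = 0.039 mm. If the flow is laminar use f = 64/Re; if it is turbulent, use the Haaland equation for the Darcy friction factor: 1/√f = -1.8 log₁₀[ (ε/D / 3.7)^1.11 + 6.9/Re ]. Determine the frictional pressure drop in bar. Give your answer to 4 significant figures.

ΔP ≈ 0.001383 bar

Reynolds number Re = ρVD/μ = 651.7 · 0.076 · 0.01948 / 0.000171 = 5642.
Re > 4000 → turbulent. Relative roughness ε/D = 3.9e-05/0.01948 = 0.002. Haaland: 1/√f = -1.8 log₁₀[(0.002/3.7)^1.11 + 6.9/5642] = -1.8 log₁₀[0.000237 + 0.00122] = 5.104, so f = 0.03838.
Darcy-Weisbach: ΔP = f(L/D)(ρV²/2) = 0.03838·(37.29/0.01948)·(651.7·0.076²/2) = 0.03838·1914·1.882 = 138.3 Pa.
ΔP = 138.3 Pa = 0.001383 bar.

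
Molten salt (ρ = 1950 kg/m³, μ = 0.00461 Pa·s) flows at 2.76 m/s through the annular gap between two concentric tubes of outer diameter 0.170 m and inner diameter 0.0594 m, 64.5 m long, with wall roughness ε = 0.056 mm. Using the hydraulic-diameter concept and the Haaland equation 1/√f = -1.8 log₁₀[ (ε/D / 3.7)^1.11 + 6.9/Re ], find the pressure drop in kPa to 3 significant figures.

ΔP ≈ 84.4 kPa

Hydraulic diameter D_h = 4A/P = D_o - D_i = 0.17 - 0.0594 = 0.1106 m.
Re = ρVD_h/μ = 1950·2.76·0.1106/0.00461 = 1.291e+05.
ε/D_h = 5.6e-05/0.1106 = 0.000506; Haaland gives 1/√f = -1.8 log₁₀[5.14e-05+5.34e-05] = 7.163, so f = 0.01949.
ΔP = f(L/D_h)(ρV²/2) = 0.01949·64.5/0.1106·7427 = 8.442e+04 Pa.
ΔP = 84.4 kPa.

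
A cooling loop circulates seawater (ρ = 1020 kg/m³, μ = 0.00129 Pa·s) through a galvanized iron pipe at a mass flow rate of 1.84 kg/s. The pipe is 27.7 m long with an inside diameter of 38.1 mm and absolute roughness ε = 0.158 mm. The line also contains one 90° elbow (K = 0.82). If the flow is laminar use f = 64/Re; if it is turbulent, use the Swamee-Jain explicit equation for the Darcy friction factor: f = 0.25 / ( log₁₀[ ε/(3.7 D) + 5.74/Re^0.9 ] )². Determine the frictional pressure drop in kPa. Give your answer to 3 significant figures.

ΔP ≈ 30.0 kPa

A = πD²/4 = π(0.0381)²/4 = 0.00114 m²; mean velocity V = ṁ/(ρA) = 1.84/(1020 · 0.00114) = 1.582 m/s.
Reynolds number Re = ρVD/μ = 1020 · 1.582 · 0.0381 / 0.00129 = 4.767e+04.
Re > 4000 → turbulent. Relative roughness ε/D = 0.000158/0.0381 = 0.00415. Swamee-Jain: f = 0.25/(log₁₀[0.00415/3.7 + 5.74/4.767e+04^0.9])² = 0.25/(log₁₀[0.00112 + 0.000354])² = 0.25/(-2.831)² = 0.03118.
Total minor-loss coefficient ΣK = 1·0.82 = 0.82.
ΔP = [f·L/D + ΣK]·(ρV²/2) = [0.03118·27.7/0.0381 + 0.82]·(1020·1.582²/2) = [22.67 + 0.82]·1277 = 3e+04 Pa.
ΔP = 3e+04 Pa = 30.0 kPa.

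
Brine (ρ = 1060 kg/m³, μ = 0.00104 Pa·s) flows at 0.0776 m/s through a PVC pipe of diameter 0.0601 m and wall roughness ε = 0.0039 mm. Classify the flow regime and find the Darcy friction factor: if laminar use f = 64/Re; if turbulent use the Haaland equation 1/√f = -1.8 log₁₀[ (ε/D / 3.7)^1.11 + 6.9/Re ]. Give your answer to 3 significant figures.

f ≈ 0.0384

Re = ρVD/μ = 1060·0.0776·0.0601/0.00104 = 4753.
Re > 4000 → turbulent. ε/D = 3.9e-06/0.0601 = 6.49e-05; Haaland: 1/√f = -1.8 log₁₀[5.26e-06 + 0.00145] = 5.106, so f = 0.03836.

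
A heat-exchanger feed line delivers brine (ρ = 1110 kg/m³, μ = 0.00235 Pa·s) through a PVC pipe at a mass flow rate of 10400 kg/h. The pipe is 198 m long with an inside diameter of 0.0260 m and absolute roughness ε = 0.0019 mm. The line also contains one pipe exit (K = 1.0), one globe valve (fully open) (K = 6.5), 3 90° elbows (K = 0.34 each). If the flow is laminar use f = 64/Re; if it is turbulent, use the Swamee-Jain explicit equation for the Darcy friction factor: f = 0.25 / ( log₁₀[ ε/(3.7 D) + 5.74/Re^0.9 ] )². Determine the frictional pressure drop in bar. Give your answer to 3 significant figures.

ṁ = 10400 kg/h = 10400/3600 = 2.889 kg/s.
A = πD²/4 = π(0.026)²/4 = 0.0005309 m²; mean velocity V = ṁ/(ρA) = 2.889/(1110 · 0.0005309) = 4.902 m/s.
Reynolds number Re = ρVD/μ = 1110 · 4.902 · 0.026 / 0.00235 = 6.02e+04.
Re > 4000 → turbulent. Relative roughness ε/D = 1.9e-06/0.026 = 7.31e-05. Swamee-Jain: f = 0.25/(log₁₀[7.31e-05/3.7 + 5.74/6.02e+04^0.9])² = 0.25/(log₁₀[1.98e-05 + 0.000287])² = 0.25/(-3.514)² = 0.02025.
Total minor-loss coefficient ΣK = 1·1 + 1·6.5 + 3·0.34 = 8.52.
ΔP = [f·L/D + ΣK]·(ρV²/2) = [0.02025·198/0.026 + 8.52]·(1110·4.902²/2) = [154.2 + 8.52]·1.334e+04 = 2.17e+06 Pa.
ΔP = 2.17e+06 Pa = 21.7 bar.

ΔP ≈ 21.7 bar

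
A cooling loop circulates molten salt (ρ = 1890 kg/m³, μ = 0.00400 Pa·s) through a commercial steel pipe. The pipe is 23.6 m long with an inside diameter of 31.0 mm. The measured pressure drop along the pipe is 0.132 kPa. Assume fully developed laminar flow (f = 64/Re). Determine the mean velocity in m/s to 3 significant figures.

V ≈ 0.0420 m/s

For laminar flow, f = 64/Re with Re = ρVD/μ, so Darcy-Weisbach reduces to ΔP = 32μLV/D². Solving for V: V = ΔP·D²/(32μL) = 132·(0.031)²/(32·0.004·23.6) = 0.04199 m/s.
Check: Re = ρVD/μ = 1890·0.04199·0.031/0.004 = 615.1 < 2300, so the laminar assumption holds.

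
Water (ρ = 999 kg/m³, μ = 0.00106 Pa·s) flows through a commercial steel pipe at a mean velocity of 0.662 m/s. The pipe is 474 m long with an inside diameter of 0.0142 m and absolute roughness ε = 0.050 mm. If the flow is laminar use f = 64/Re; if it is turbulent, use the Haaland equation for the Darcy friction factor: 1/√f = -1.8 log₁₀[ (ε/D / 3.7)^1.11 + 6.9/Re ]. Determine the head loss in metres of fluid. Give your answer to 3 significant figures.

Reynolds number Re = ρVD/μ = 999 · 0.662 · 0.0142 / 0.00106 = 8859.
Re > 4000 → turbulent. Relative roughness ε/D = 5e-05/0.0142 = 0.00352. Haaland: 1/√f = -1.8 log₁₀[(0.00352/3.7)^1.11 + 6.9/8859] = -1.8 log₁₀[0.000443 + 0.000779] = 5.244, so f = 0.03637.
Darcy-Weisbach: ΔP = f(L/D)(ρV²/2) = 0.03637·(474/0.0142)·(999·0.662²/2) = 0.03637·3.338e+04·218.9 = 2.658e+05 Pa.
Head loss h_f = ΔP/(ρg) = 2.658e+05/(999·9.81) = 27.1 m.

h_f ≈ 27.1 m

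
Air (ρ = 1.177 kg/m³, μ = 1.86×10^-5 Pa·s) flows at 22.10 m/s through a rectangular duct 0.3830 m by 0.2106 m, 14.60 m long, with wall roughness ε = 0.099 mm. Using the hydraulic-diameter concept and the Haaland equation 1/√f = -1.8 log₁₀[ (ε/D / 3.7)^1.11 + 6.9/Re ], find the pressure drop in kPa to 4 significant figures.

ΔP ≈ 0.2615 kPa

Hydraulic diameter D_h = 4A/P = 4·(0.383·0.2106)/(2·(0.383+0.2106)) = 0.3226/1.187 = 0.2718 m.
Re = ρVD_h/μ = 1.177·22.1·0.2718/1.86e-05 = 3.801e+05.
ε/D_h = 9.9e-05/0.2718 = 0.000364; Haaland gives 1/√f = -1.8 log₁₀[3.57e-05+1.82e-05] = 7.684, so f = 0.01694.
ΔP = f(L/D_h)(ρV²/2) = 0.01694·14.6/0.2718·287.4 = 261.5 Pa.
ΔP = 0.2615 kPa.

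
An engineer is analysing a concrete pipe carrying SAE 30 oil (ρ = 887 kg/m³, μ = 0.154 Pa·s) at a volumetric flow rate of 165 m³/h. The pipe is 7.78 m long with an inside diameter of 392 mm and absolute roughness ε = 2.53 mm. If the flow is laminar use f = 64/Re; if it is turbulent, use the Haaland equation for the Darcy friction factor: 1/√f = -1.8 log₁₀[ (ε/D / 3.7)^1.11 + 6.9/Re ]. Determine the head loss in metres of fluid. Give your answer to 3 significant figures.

h_f ≈ 0.0109 m

Q = 165 m³/h = 165/3600 = 0.04583 m³/s.
Cross-sectional area A = πD²/4 = π(0.392)²/4 = 0.1207 m²; mean velocity V = Q/A = 0.04583/0.1207 = 0.3798 m/s.
Reynolds number Re = ρVD/μ = 887 · 0.3798 · 0.392 / 0.154 = 857.4.
Re < 2300 → laminar flow, so f = 64/Re = 64/857.4 = 0.07464 (the turbulent correlation is not needed).
Darcy-Weisbach: ΔP = f(L/D)(ρV²/2) = 0.07464·(7.78/0.392)·(887·0.3798²/2) = 0.07464·19.85·63.96 = 94.75 Pa.
Head loss h_f = ΔP/(ρg) = 94.75/(887·9.81) = 0.0109 m.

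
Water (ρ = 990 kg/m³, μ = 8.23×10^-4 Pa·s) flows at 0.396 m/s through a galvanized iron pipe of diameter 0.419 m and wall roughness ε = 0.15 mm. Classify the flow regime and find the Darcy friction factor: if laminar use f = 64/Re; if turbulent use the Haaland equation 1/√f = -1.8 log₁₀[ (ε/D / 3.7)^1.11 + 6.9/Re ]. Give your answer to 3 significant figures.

Re = ρVD/μ = 990·0.396·0.419/0.000823 = 1.996e+05.
Re > 4000 → turbulent. ε/D = 0.00015/0.419 = 0.000358; Haaland: 1/√f = -1.8 log₁₀[3.5e-05 + 3.46e-05] = 7.484, so f = 0.01786.

f ≈ 0.0179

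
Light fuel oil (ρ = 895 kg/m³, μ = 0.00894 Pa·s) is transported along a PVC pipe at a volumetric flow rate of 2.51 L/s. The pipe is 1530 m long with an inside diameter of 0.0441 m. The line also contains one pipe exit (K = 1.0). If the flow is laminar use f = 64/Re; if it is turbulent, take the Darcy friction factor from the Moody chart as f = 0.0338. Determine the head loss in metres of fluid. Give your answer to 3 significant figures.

Q = 2.51 L/s = 2.51/1000 = 0.00251 m³/s.
Cross-sectional area A = πD²/4 = π(0.0441)²/4 = 0.001527 m²; mean velocity V = Q/A = 0.00251/0.001527 = 1.643 m/s.
Reynolds number Re = ρVD/μ = 895 · 1.643 · 0.0441 / 0.00894 = 7255.
Re > 4000 → turbulent; use the Moody-chart value f = 0.0338.
Total minor-loss coefficient ΣK = 1·1 = 1.
ΔP = [f·L/D + ΣK]·(ρV²/2) = [0.0338·1530/0.0441 + 1]·(895·1.643²/2) = [1173 + 1]·1208 = 1.418e+06 Pa.
Head loss h_f = ΔP/(ρg) = 1.418e+06/(895·9.81) = 162 m.

h_f ≈ 162 m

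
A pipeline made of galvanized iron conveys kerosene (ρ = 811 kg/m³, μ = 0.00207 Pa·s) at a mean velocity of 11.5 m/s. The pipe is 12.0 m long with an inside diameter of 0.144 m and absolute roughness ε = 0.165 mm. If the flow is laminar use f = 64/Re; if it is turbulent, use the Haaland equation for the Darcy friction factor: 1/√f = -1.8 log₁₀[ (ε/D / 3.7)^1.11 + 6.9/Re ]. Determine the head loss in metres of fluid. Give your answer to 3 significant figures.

Reynolds number Re = ρVD/μ = 811 · 11.5 · 0.144 / 0.00207 = 6.488e+05.
Re > 4000 → turbulent. Relative roughness ε/D = 0.000165/0.144 = 0.00115. Haaland: 1/√f = -1.8 log₁₀[(0.00115/3.7)^1.11 + 6.9/6.488e+05] = -1.8 log₁₀[0.000127 + 1.06e-05] = 6.948, so f = 0.02071.
Darcy-Weisbach: ΔP = f(L/D)(ρV²/2) = 0.02071·(12/0.144)·(811·11.5²/2) = 0.02071·83.33·5.363e+04 = 9.256e+04 Pa.
Head loss h_f = ΔP/(ρg) = 9.256e+04/(811·9.81) = 11.6 m.

h_f ≈ 11.6 m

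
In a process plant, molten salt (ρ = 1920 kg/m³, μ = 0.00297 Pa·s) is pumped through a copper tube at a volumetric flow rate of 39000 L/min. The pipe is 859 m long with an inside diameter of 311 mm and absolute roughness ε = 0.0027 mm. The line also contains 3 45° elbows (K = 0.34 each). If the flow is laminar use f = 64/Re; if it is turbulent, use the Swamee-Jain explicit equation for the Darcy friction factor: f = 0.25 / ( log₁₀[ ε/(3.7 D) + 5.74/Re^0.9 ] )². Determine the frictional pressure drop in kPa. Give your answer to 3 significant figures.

Q = 39000 L/min = 39000/60000 = 0.65 m³/s.
Cross-sectional area A = πD²/4 = π(0.311)²/4 = 0.07596 m²; mean velocity V = Q/A = 0.65/0.07596 = 8.557 m/s.
Reynolds number Re = ρVD/μ = 1920 · 8.557 · 0.311 / 0.00297 = 1.72e+06.
Re > 4000 → turbulent. Relative roughness ε/D = 2.7e-06/0.311 = 8.68e-06. Swamee-Jain: f = 0.25/(log₁₀[8.68e-06/3.7 + 5.74/1.72e+06^0.9])² = 0.25/(log₁₀[2.35e-06 + 1.4e-05])² = 0.25/(-4.786)² = 0.01091.
Total minor-loss coefficient ΣK = 3·0.34 = 1.02.
ΔP = [f·L/D + ΣK]·(ρV²/2) = [0.01091·859/0.311 + 1.02]·(1920·8.557²/2) = [30.15 + 1.02]·7.029e+04 = 2.191e+06 Pa.
ΔP = 2.191e+06 Pa = 2190 kPa.

ΔP ≈ 2190 kPa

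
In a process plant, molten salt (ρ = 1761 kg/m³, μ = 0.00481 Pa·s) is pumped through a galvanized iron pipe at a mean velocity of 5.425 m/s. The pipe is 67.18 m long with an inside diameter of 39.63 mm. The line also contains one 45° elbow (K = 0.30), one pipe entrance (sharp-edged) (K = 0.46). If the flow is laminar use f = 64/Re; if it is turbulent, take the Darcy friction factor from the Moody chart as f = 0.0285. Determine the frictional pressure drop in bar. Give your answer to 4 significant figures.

Reynolds number Re = ρVD/μ = 1761 · 5.425 · 0.03963 / 0.00481 = 7.871e+04.
Re > 4000 → turbulent; use the Moody-chart value f = 0.0285.
Total minor-loss coefficient ΣK = 1·0.3 + 1·0.46 = 0.76.
ΔP = [f·L/D + ΣK]·(ρV²/2) = [0.0285·67.18/0.03963 + 0.76]·(1761·5.425²/2) = [48.31 + 0.76]·2.591e+04 = 1.272e+06 Pa.
ΔP = 1.272e+06 Pa = 12.72 bar.

ΔP ≈ 12.72 bar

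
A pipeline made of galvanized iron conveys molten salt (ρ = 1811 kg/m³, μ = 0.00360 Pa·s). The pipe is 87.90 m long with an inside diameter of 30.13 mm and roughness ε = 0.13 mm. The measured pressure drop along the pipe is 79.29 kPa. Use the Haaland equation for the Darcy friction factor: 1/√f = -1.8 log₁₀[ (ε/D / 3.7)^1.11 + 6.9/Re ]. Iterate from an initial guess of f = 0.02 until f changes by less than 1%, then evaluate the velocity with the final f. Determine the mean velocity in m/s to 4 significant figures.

Rearranging Darcy-Weisbach: V = √(2·ΔP·D/(f·L·ρ)). With ε/D = 0.00013/0.03013 = 0.00431, iterate starting from f = 0.02:
  f = 0.02 → V = √(2·7.929e+04·0.03013/(0.02·87.9·1811)) = 1.225 m/s; Re = ρVD/μ = 1.857e+04; f → 0.03355
  f = 0.03355 → V = 0.9459 m/s; Re = 1.434e+04; f → 0.03465
  f = 0.03465 → V = 0.9308 m/s; Re = 1.411e+04; f → 0.03472
Converged (Δf/f < 1%). With the final f = 0.03472: V = √(2·7.929e+04·0.03013/(0.03472·87.9·1811)) = 0.9297 m/s.

V ≈ 0.9297 m/s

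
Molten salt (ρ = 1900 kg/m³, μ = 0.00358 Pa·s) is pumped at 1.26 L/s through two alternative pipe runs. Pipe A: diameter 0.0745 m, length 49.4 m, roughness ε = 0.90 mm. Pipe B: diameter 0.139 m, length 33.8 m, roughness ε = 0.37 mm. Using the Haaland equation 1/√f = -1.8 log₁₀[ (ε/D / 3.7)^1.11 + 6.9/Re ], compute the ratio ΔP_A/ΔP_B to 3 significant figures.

Pipe A: V = Q/A = 0.00126/0.004359 = 0.289 m/s; Re = 1.143e+04; ε/D = 0.0121; Haaland → f = 0.04461; ΔP_A = f(L/D)(ρV²/2) = 2348 Pa.
Pipe B: V = Q/A = 0.00126/0.01517 = 0.08303 m/s; Re = 6125; ε/D = 0.00266; Haaland → f = 0.03831; ΔP_B = f(L/D)(ρV²/2) = 61.02 Pa.
ΔP_A/ΔP_B = 2348/61.02 = 38.5.

ΔP_A/ΔP_B ≈ 38.5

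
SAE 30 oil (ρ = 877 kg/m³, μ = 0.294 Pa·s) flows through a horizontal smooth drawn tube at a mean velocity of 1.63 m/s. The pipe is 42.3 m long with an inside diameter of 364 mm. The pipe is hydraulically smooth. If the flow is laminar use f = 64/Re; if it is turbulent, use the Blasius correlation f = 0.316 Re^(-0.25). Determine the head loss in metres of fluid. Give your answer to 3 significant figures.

h_f ≈ 0.569 m

Reynolds number Re = ρVD/μ = 877 · 1.63 · 0.364 / 0.294 = 1770.
Re < 2300 → laminar flow, so f = 64/Re = 64/1770 = 0.03616 (the turbulent correlation is not needed).
Darcy-Weisbach: ΔP = f(L/D)(ρV²/2) = 0.03616·(42.3/0.364)·(877·1.63²/2) = 0.03616·116.2·1165 = 4896 Pa.
Head loss h_f = ΔP/(ρg) = 4896/(877·9.81) = 0.569 m.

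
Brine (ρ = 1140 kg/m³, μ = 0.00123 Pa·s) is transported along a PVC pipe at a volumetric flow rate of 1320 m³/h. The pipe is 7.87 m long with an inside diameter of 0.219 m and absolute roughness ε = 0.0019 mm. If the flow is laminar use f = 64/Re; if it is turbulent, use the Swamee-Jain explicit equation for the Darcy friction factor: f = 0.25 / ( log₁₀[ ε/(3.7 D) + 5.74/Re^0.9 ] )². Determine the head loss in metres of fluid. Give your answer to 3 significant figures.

Q = 1320 m³/h = 1320/3600 = 0.3667 m³/s.
Cross-sectional area A = πD²/4 = π(0.219)²/4 = 0.03767 m²; mean velocity V = Q/A = 0.3667/0.03767 = 9.734 m/s.
Reynolds number Re = ρVD/μ = 1140 · 9.734 · 0.219 / 0.00123 = 1.976e+06.
Re > 4000 → turbulent. Relative roughness ε/D = 1.9e-06/0.219 = 8.68e-06. Swamee-Jain: f = 0.25/(log₁₀[8.68e-06/3.7 + 5.74/1.976e+06^0.9])² = 0.25/(log₁₀[2.34e-06 + 1.24e-05])² = 0.25/(-4.832)² = 0.01071.
Darcy-Weisbach: ΔP = f(L/D)(ρV²/2) = 0.01071·(7.87/0.219)·(1140·9.734²/2) = 0.01071·35.94·5.401e+04 = 2.078e+04 Pa.
Head loss h_f = ΔP/(ρg) = 2.078e+04/(1140·9.81) = 1.86 m.

h_f ≈ 1.86 m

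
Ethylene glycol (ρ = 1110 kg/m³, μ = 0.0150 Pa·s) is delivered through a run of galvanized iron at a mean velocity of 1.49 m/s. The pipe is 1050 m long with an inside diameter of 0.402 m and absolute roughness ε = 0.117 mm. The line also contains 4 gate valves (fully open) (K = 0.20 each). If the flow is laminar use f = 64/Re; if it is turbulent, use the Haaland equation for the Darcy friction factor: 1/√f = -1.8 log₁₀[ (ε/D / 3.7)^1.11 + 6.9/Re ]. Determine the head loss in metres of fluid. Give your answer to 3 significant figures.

h_f ≈ 6.62 m

Reynolds number Re = ρVD/μ = 1110 · 1.49 · 0.402 / 0.015 = 4.432e+04.
Re > 4000 → turbulent. Relative roughness ε/D = 0.000117/0.402 = 0.000291. Haaland: 1/√f = -1.8 log₁₀[(0.000291/3.7)^1.11 + 6.9/4.432e+04] = -1.8 log₁₀[2.78e-05 + 0.000156] = 6.726, so f = 0.02211.
Total minor-loss coefficient ΣK = 4·0.2 = 0.8.
ΔP = [f·L/D + ΣK]·(ρV²/2) = [0.02211·1050/0.402 + 0.8]·(1110·1.49²/2) = [57.74 + 0.8]·1232 = 7.214e+04 Pa.
Head loss h_f = ΔP/(ρg) = 7.214e+04/(1110·9.81) = 6.62 m.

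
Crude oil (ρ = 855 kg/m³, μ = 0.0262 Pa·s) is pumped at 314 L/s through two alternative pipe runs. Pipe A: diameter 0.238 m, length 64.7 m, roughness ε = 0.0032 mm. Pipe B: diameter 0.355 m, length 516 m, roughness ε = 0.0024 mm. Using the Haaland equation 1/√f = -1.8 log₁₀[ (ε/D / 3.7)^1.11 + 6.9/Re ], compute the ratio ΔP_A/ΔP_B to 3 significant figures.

ΔP_A/ΔP_B ≈ 0.846

Pipe A: V = Q/A = 0.314/0.04449 = 7.058 m/s; Re = 5.482e+04; ε/D = 1.34e-05; Haaland → f = 0.02032; ΔP_A = f(L/D)(ρV²/2) = 1.177e+05 Pa.
Pipe B: V = Q/A = 0.314/0.09898 = 3.172 m/s; Re = 3.675e+04; ε/D = 6.76e-06; Haaland → f = 0.02224; ΔP_B = f(L/D)(ρV²/2) = 1.391e+05 Pa.
ΔP_A/ΔP_B = 1.177e+05/1.391e+05 = 0.846.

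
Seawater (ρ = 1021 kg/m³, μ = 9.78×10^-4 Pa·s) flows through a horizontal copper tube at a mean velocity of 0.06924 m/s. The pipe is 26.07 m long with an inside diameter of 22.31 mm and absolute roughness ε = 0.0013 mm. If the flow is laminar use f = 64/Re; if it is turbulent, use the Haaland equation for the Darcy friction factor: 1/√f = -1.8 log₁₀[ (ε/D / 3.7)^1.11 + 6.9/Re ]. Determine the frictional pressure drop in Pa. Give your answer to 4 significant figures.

Reynolds number Re = ρVD/μ = 1021 · 0.06924 · 0.02231 / 0.000978 = 1613.
Re < 2300 → laminar flow, so f = 64/Re = 64/1613 = 0.03969 (the turbulent correlation is not needed).
Darcy-Weisbach: ΔP = f(L/D)(ρV²/2) = 0.03969·(26.07/0.02231)·(1021·0.06924²/2) = 0.03969·1169·2.447 = 113.5 Pa.

ΔP ≈ 113.5 Pa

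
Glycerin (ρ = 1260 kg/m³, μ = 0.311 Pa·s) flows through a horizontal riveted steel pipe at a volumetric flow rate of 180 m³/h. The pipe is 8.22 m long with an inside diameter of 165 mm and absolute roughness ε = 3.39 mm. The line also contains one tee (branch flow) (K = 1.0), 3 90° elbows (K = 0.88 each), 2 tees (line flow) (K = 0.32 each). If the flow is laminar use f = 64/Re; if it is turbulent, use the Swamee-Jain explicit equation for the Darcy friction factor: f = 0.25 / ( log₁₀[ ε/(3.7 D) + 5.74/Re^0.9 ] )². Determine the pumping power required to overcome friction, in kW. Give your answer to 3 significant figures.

Q = 180 m³/h = 180/3600 = 0.05 m³/s.
Cross-sectional area A = πD²/4 = π(0.165)²/4 = 0.02138 m²; mean velocity V = Q/A = 0.05/0.02138 = 2.338 m/s.
Reynolds number Re = ρVD/μ = 1260 · 2.338 · 0.165 / 0.311 = 1563.
Re < 2300 → laminar flow, so f = 64/Re = 64/1563 = 0.04094 (the turbulent correlation is not needed).
Total minor-loss coefficient ΣK = 1·1 + 3·0.88 + 2·0.32 = 4.28.
ΔP = [f·L/D + ΣK]·(ρV²/2) = [0.04094·8.22/0.165 + 4.28]·(1260·2.338²/2) = [2.04 + 4.28]·3445 = 2.177e+04 Pa.
Pumping power P = QΔP = 0.05·2.177e+04 = 1089 W = 1.09 kW.

P ≈ 1.09 kW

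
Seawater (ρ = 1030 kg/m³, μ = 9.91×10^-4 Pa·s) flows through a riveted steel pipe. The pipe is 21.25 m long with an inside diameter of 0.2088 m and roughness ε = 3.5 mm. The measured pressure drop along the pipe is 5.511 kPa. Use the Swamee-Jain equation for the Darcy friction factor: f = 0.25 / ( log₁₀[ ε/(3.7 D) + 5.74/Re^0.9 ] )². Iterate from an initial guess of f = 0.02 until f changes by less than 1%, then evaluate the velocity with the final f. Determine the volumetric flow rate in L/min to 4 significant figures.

Q ≈ 3115 L/min

Rearranging Darcy-Weisbach: V = √(2·ΔP·D/(f·L·ρ)). With ε/D = 0.0035/0.2088 = 0.0168, iterate starting from f = 0.02:
  f = 0.02 → V = √(2·5511·0.2088/(0.02·21.25·1030)) = 2.293 m/s; Re = ρVD/μ = 4.976e+05; f → 0.04567
  f = 0.04567 → V = 1.517 m/s; Re = 3.293e+05; f → 0.04574
Converged (Δf/f < 1%). With the final f = 0.04574: V = √(2·5511·0.2088/(0.04574·21.25·1030)) = 1.516 m/s.
Q = V·A = 1.516·(π/4·0.2088²) = 0.05192 m³/s = 3115 L/min.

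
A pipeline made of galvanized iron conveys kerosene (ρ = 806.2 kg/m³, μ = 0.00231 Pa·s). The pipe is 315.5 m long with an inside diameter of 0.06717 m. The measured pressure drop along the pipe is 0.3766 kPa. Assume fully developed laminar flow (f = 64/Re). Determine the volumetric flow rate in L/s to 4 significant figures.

For laminar flow, f = 64/Re with Re = ρVD/μ, so Darcy-Weisbach reduces to ΔP = 32μLV/D². Solving for V: V = ΔP·D²/(32μL) = 376.6·(0.06717)²/(32·0.00231·315.5) = 0.07286 m/s.
Check: Re = ρVD/μ = 806.2·0.07286·0.06717/0.00231 = 1708 < 2300, so the laminar assumption holds.
Q = V·A = 0.07286·(π/4·0.06717²) = 0.0002582 m³/s = 0.2582 L/s.

Q ≈ 0.2582 L/s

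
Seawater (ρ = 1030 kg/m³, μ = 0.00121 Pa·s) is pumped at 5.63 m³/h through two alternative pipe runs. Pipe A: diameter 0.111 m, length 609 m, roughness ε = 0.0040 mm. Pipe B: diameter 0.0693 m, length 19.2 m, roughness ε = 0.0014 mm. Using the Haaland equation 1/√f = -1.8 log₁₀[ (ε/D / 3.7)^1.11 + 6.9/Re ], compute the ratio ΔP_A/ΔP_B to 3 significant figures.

Pipe A: V = Q/A = 0.001564/0.009677 = 0.1616 m/s; Re = 1.527e+04; ε/D = 3.6e-05; Haaland → f = 0.02763; ΔP_A = f(L/D)(ρV²/2) = 2039 Pa.
Pipe B: V = Q/A = 0.001564/0.003772 = 0.4146 m/s; Re = 2.446e+04; ε/D = 2.02e-05; Haaland → f = 0.02453; ΔP_B = f(L/D)(ρV²/2) = 601.6 Pa.
ΔP_A/ΔP_B = 2039/601.6 = 3.39.

ΔP_A/ΔP_B ≈ 3.39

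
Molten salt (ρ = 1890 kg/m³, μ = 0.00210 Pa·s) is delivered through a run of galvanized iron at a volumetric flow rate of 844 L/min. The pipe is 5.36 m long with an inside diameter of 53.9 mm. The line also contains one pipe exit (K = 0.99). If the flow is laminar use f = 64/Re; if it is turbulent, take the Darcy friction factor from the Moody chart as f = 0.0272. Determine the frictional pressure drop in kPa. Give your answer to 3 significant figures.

Q = 844 L/min = 844/60000 = 0.01407 m³/s.
Cross-sectional area A = πD²/4 = π(0.0539)²/4 = 0.002282 m²; mean velocity V = Q/A = 0.01407/0.002282 = 6.165 m/s.
Reynolds number Re = ρVD/μ = 1890 · 6.165 · 0.0539 / 0.0021 = 2.991e+05.
Re > 4000 → turbulent; use the Moody-chart value f = 0.0272.
Total minor-loss coefficient ΣK = 1·0.99 = 0.99.
ΔP = [f·L/D + ΣK]·(ρV²/2) = [0.0272·5.36/0.0539 + 0.99]·(1890·6.165²/2) = [2.705 + 0.99]·3.592e+04 = 1.327e+05 Pa.
ΔP = 1.327e+05 Pa = 133 kPa.

ΔP ≈ 133 kPa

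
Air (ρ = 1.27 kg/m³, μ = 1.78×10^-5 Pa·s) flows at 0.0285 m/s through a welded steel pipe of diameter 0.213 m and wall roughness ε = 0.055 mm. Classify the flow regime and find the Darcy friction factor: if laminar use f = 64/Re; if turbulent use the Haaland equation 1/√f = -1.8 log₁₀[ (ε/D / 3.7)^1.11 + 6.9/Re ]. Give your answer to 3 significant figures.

Re = ρVD/μ = 1.27·0.0285·0.213/1.78e-05 = 433.1.
Re < 2300 → laminar, so f = 64/Re = 0.1478 (roughness is irrelevant in laminar flow).

f ≈ 0.148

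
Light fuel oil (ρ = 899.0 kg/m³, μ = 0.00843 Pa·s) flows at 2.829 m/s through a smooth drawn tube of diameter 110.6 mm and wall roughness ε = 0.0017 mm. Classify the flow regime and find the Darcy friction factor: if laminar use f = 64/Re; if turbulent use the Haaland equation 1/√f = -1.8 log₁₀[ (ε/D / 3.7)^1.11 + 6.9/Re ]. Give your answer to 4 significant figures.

f ≈ 0.02276

Re = ρVD/μ = 899·2.829·0.1106/0.00843 = 3.337e+04.
Re > 4000 → turbulent. ε/D = 1.7e-06/0.1106 = 1.54e-05; Haaland: 1/√f = -1.8 log₁₀[1.06e-06 + 0.000207] = 6.628, so f = 0.02276.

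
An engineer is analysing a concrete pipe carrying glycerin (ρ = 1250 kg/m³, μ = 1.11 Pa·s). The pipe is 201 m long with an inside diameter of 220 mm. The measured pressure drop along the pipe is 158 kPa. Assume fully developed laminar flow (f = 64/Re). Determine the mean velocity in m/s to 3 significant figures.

V ≈ 1.07 m/s

For laminar flow, f = 64/Re with Re = ρVD/μ, so Darcy-Weisbach reduces to ΔP = 32μLV/D². Solving for V: V = ΔP·D²/(32μL) = 1.58e+05·(0.22)²/(32·1.11·201) = 1.071 m/s.
Check: Re = ρVD/μ = 1250·1.071·0.22/1.11 = 265.4 < 2300, so the laminar assumption holds.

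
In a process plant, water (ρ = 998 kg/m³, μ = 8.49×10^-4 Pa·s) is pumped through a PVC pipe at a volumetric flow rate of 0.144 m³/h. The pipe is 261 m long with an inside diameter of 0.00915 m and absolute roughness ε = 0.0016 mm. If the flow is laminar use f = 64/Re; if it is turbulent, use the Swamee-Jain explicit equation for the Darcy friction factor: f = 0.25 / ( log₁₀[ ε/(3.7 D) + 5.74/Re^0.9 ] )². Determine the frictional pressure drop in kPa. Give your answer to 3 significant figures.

Q = 0.144 m³/h = 0.144/3600 = 4e-05 m³/s.
Cross-sectional area A = πD²/4 = π(0.00915)²/4 = 6.576e-05 m²; mean velocity V = Q/A = 4e-05/6.576e-05 = 0.6083 m/s.
Reynolds number Re = ρVD/μ = 998 · 0.6083 · 0.00915 / 0.000849 = 6543.
Re > 4000 → turbulent. Relative roughness ε/D = 1.6e-06/0.00915 = 0.000175. Swamee-Jain: f = 0.25/(log₁₀[0.000175/3.7 + 5.74/6543^0.9])² = 0.25/(log₁₀[4.73e-05 + 0.00211])² = 0.25/(-2.666)² = 0.03518.
Darcy-Weisbach: ΔP = f(L/D)(ρV²/2) = 0.03518·(261/0.00915)·(998·0.6083²/2) = 0.03518·2.852e+04·184.7 = 1.853e+05 Pa.
ΔP = 1.853e+05 Pa = 185 kPa.

ΔP ≈ 185 kPa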